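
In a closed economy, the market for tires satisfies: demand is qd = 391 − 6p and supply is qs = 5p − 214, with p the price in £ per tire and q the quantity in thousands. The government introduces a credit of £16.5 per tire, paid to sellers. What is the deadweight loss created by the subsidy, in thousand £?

Without the subsidy, 391 − 6p = 5p − 214 gives 11p = 605, so p* = £55 and q* = 61.
With a per-unit subsidy paid to sellers, each receives p + 16.5 per unit sold, so supply becomes qs = 5(p + 16.5) − 214.
New equilibrium: buyers pay £47.5, sellers receive £64, q = 106. (Wedge: pb − ps = −16.5.)
Quantity rises by |ΔQ| = |61 − 106| = 45.
DWL = ½ · t · |ΔQ| = ½ · 16.5 · 45 = £371.25.

Deadweight loss = £371.25 thousand.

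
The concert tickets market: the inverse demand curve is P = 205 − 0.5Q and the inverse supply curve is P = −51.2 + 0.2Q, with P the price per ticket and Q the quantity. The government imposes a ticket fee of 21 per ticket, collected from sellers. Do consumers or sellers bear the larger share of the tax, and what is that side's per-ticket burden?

Inverting to Q(P) form: Qd = 410 − 2P; Qs = 5P + 256.
Without the tax, 410 − 2P = 5P + 256 gives 7P = 154, so P* = 22 and Q* = 366.
With the tax collected from sellers, supply shifts: Qs = 5(P − 21) + 256.
New equilibrium: consumers pay 37, sellers receive 16, Q = 336. (Wedge: Pb − Ps = 21.)
Per-ticket burden: consumers 15, sellers 6.
Consumers take the larger share because demand is less price-elastic here (demand slope 2 vs supply slope 5).
The less price-elastic side of the market bears the larger share of a per-unit tax.

Consumers bear the larger share: 15 per ticket.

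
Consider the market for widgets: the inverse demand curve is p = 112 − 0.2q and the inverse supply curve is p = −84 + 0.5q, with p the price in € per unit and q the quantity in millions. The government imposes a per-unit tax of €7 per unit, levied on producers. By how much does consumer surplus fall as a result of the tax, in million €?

Rewrite in direct form: qd = 560 − 5p and qs = 2p + 168.
Before the tax: set 560 − 5p = 2p + 168 → p* = €56, q* = 280.
With the tax collected from producers, supply shifts: qs = 2(p − 7) + 168.
New equilibrium: buyers pay €58, producers receive €51, q = 270. (Wedge: pb − ps = 7.)
ΔCS is the trapezoid between Q = 270 and Q = 280 of height €2: ½ · (280 + 270) · 2 = €550.

Consumer surplus falls by €550 million.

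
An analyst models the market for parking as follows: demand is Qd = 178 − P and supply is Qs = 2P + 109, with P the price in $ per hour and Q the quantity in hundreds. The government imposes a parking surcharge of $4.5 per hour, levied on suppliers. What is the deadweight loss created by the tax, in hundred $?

Deadweight loss = $6.75 hundred.

Without the tax, 178 − P = 2P + 109 gives 3P = 69, so P* = $23 and Q* = 155.
With the tax collected from suppliers, supply shifts: Qs = 2(P − 4.5) + 109.
New equilibrium: consumers pay $26, suppliers receive $21.5, Q = 152. (Wedge: Pb − Ps = 4.5.)
Quantity falls by |ΔQ| = |155 − 152| = 3.
DWL = ½ · t · |ΔQ| = ½ · 4.5 · 3 = $6.75.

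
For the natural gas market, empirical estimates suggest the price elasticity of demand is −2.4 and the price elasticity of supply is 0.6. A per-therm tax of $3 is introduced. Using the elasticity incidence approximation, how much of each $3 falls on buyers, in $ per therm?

Buyers bear ≈ $0.6 per therm.

Incidence ratio: buyers' share ≈ εs / (εs + |εd|) = 0.6 / (0.6 + 2.4) = 0.2.
So buyers bear ≈ 0.2 × $3 = $0.6; producers bear $2.4.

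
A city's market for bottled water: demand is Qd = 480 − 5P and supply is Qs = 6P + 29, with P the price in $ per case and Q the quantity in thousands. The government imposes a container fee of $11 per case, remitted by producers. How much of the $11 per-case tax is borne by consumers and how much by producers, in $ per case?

Consumers bear $6 per case; producers bear $5 per case.

Before the tax: set 480 − 5P = 6P + 29 → P* = $41, Q* = 275.
With the tax collected from producers, supply shifts: Qs = 6(P − 11) + 29.
Solving gives Q = 245 with consumers paying $47 and producers receiving $36 (the $11 wedge).
Burden on consumers: $6; on producers: $5. (They sum to $11.)
The less price-elastic side of the market bears the larger share of a per-unit tax.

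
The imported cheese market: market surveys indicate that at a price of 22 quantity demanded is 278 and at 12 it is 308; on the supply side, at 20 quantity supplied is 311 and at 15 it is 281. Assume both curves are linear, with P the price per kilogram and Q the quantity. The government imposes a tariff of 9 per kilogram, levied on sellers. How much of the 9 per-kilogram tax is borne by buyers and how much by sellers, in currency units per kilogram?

Demand slope: (308 − 278)/(12 − 22) = -3, so Qd = 344 − 3P.
Supply slope: (281 − 311)/(15 − 20) = 6, so Qs = 6P + 191.
Without the tax, 344 − 3P = 6P + 191 gives 9P = 153, so P* = 17 and Q* = 293.
With the tax collected from sellers, supply shifts: Qs = 6(P − 9) + 191.
New equilibrium: buyers pay 23, sellers receive 14, Q = 275. (Wedge: Pb − Ps = 9.)
Burden on buyers: 6; on sellers: 3. (They sum to 9.)

Buyers bear 6 per kilogram; sellers bear 3 per kilogram.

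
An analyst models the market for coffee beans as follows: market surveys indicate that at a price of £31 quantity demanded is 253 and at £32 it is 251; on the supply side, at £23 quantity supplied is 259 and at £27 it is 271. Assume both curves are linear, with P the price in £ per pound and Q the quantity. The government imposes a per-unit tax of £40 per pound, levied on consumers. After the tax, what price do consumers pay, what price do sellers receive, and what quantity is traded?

Demand slope: (251 − 253)/(32 − 31) = -2, so Qd = 315 − 2P.
Supply slope: (271 − 259)/(27 − 23) = 3, so Qs = 3P + 190.
Without the tax, 315 − 2P = 3P + 190 gives 5P = 125, so P* = £25 and Q* = 265.
With the tax collected from consumers, demand (in seller-price terms) shifts: Qd = 315 − 2(P + 40).
New equilibrium: consumers pay £49, sellers receive £9, Q = 217. (Wedge: Pb − Ps = 40.)

Consumers pay £49; sellers receive £9; quantity = 217.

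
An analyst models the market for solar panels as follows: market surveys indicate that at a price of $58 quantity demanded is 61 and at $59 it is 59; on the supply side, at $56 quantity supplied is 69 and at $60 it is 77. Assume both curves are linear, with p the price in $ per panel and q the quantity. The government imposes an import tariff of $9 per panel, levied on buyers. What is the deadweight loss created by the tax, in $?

Deadweight loss = $40.5.

Demand slope: (59 − 61)/(59 − 58) = -2, so qd = 177 − 2p.
Supply slope: (77 − 69)/(60 − 56) = 2, so qs = 2p − 43.
Without the tax, 177 − 2p = 2p − 43 gives 4p = 220, so p* = $55 and q* = 67.
With the tax collected from buyers, demand (in seller-price terms) shifts: qd = 177 − 2(p + 9).
New equilibrium: buyers pay $59.5, producers receive $50.5, q = 58. (Wedge: pb − ps = 9.)
Quantity falls by |ΔQ| = |67 − 58| = 9.
DWL = ½ · t · |ΔQ| = ½ · 9 · 9 = $40.5.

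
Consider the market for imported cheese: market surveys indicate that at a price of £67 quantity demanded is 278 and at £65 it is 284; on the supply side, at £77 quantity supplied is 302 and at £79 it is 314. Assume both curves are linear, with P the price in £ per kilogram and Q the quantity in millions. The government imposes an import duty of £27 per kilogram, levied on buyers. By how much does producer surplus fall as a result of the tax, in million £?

Producer surplus falls by £2151 million.

Demand slope: (284 − 278)/(65 − 67) = -3, so Qd = 479 − 3P.
Supply slope: (314 − 302)/(79 − 77) = 6, so Qs = 6P − 160.
Without the tax, 479 − 3P = 6P − 160 gives 9P = 639, so P* = £71 and Q* = 266.
With the tax collected from buyers, demand (in seller-price terms) shifts: Qd = 479 − 3(P + 27).
Solving gives Q = 212 with buyers paying £89 and producers receiving £62 (the £27 wedge).
ΔPS is the trapezoid between Q = 212 and Q = 266 of height £9: ½ · (266 + 212) · 9 = £2151.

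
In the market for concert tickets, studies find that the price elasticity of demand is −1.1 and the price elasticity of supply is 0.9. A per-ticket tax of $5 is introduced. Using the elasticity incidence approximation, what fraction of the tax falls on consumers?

Incidence ratio: consumers' share ≈ εs / (εs + |εd|) = 0.9 / (0.9 + 1.1) = 0.45.
Supply is the less elastic side, so consumers bear the smaller share.

Consumers' share ≈ 0.45.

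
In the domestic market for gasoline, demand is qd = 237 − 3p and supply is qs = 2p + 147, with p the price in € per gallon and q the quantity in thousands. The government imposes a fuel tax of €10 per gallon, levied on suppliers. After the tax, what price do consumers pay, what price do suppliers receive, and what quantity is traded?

Consumers pay €22; suppliers receive €12; quantity = 171.

Before the tax: set 237 − 3p = 2p + 147 → p* = €18, q* = 183.
With the tax collected from suppliers, supply shifts: qs = 2(p − 10) + 147.
New equilibrium: consumers pay €22, suppliers receive €12, q = 171. (Wedge: pb − ps = 10.)
The less price-elastic side of the market bears the larger share of a per-unit tax.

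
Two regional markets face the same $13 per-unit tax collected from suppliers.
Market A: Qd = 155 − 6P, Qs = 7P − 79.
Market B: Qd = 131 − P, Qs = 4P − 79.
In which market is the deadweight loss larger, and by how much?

Market A: pre-tax P* = $18, Q* = 47; post-tax Q = 5; deadweight loss = $273.
Market B: pre-tax P* = $42, Q* = 89; post-tax Q = 78.6; deadweight loss = $67.6.
Difference: $273 vs $67.6 → market A is larger by $205.4.

Market A, by $205.4.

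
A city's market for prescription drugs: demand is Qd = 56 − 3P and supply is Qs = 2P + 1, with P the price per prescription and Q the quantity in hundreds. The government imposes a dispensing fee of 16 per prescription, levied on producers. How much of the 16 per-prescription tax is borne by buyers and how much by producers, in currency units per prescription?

Without the tax, 56 − 3P = 2P + 1 gives 5P = 55, so P* = 11 and Q* = 23.
With the tax collected from producers, supply shifts: Qs = 2(P − 16) + 1.
New equilibrium: buyers pay 17.4, producers receive 1.4, Q = 3.8. (Wedge: Pb − Ps = 16.)
Burden on buyers: 6.4; on producers: 9.6. (They sum to 16.)

Buyers bear 6.4 per prescription; producers bear 9.6 per prescription.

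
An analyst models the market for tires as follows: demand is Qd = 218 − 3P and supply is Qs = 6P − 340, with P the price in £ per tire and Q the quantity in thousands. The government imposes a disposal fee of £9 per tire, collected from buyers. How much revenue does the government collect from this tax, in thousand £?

Before the tax: set 218 − 3P = 6P − 340 → P* = £62, Q* = 32.
With the tax collected from buyers, demand (in seller-price terms) shifts: Qd = 218 − 3(P + 9).
New equilibrium: buyers pay £68, sellers receive £59, Q = 14. (Wedge: Pb − Ps = 9.)
Revenue = t · Q = 9 · 14 = £126.

Tax revenue = £126 thousand.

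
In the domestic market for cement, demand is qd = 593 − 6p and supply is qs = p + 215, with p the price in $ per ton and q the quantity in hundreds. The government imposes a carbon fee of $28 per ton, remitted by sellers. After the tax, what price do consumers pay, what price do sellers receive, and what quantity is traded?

Without the tax, 593 − 6p = p + 215 gives 7p = 378, so p* = $54 and q* = 269.
With the tax collected from sellers, supply shifts: qs = (p − 28) + 215.
Solving gives q = 245 with consumers paying $58 and sellers receiving $30 (the $28 wedge).
The less price-elastic side of the market bears the larger share of a per-unit tax.

Consumers pay $58; sellers receive $30; quantity = 245.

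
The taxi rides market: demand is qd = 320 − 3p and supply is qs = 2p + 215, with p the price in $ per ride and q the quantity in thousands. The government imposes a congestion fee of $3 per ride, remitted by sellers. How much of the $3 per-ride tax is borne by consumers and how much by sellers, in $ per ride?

Before the tax: set 320 − 3p = 2p + 215 → p* = $21, q* = 257.
With the tax collected from sellers, supply shifts: qs = 2(p − 3) + 215.
Solving gives q = 253.4 with consumers paying $22.2 and sellers receiving $19.2 (the $3 wedge).
Burden on consumers: $1.2; on sellers: $1.8. (They sum to $3.)

Consumers bear $1.2 per ride; sellers bear $1.8 per ride.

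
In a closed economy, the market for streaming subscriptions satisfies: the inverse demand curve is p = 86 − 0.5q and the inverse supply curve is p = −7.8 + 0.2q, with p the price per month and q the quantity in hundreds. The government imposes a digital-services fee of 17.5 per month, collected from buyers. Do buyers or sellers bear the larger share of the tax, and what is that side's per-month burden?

Buyers bear the larger share: 12.5 per month.

Rewrite in direct form: qd = 172 − 2p and qs = 5p + 39.
Without the tax, 172 − 2p = 5p + 39 gives 7p = 133, so p* = 19 and q* = 134.
With the tax collected from buyers, demand (in seller-price terms) shifts: qd = 172 − 2(p + 17.5).
Solving gives q = 109 with buyers paying 31.5 and sellers receiving 14 (the 17.5 wedge).
Per-month burden: buyers 12.5, sellers 5.
Buyers take the larger share because demand is less price-elastic here (demand slope 2 vs supply slope 5).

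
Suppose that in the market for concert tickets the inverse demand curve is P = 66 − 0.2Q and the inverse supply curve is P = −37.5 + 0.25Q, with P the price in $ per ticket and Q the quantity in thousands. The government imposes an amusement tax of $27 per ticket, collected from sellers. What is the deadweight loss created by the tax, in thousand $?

Inverting to Q(P) form: Qd = 330 − 5P; Qs = 4P + 150.
Before the tax: set 330 − 5P = 4P + 150 → P* = $20, Q* = 230.
With the tax collected from sellers, supply shifts: Qs = 4(P − 27) + 150.
Solving gives Q = 170 with consumers paying $32 and sellers receiving $5 (the $27 wedge).
Quantity falls by |ΔQ| = |230 − 170| = 60.
DWL = ½ · t · |ΔQ| = ½ · 27 · 60 = $810.

Deadweight loss = $810 thousand.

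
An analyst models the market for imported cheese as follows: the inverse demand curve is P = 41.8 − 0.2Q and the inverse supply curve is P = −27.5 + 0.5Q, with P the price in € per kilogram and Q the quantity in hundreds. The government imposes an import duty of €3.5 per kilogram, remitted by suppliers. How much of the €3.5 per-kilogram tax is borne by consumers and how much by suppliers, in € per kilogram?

Rewrite in direct form: Qd = 209 − 5P and Qs = 2P + 55.
Before the tax: set 209 − 5P = 2P + 55 → P* = €22, Q* = 99.
With the tax collected from suppliers, supply shifts: Qs = 2(P − 3.5) + 55.
New equilibrium: consumers pay €23, suppliers receive €19.5, Q = 94. (Wedge: Pb − Ps = 3.5.)
Burden on consumers: €1; on suppliers: €2.5. (They sum to €3.5.)

Consumers bear €1 per kilogram; suppliers bear €2.5 per kilogram.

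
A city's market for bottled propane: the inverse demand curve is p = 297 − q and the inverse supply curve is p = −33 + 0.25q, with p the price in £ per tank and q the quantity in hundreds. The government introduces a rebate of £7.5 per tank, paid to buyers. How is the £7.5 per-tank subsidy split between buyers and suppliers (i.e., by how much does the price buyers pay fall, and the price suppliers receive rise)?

Rewrite in direct form: qd = 297 − p and qs = 4p + 132.
Before the subsidy: set 297 − p = 4p + 132 → p* = £33, q* = 264.
With a per-unit subsidy paid to buyers, each effectively pays p − 7.5, so demand becomes qd = 297 − (p − 7.5).
New equilibrium: buyers pay £27, suppliers receive £34.5, q = 270. (Wedge: pb − ps = −7.5.)
Gain to buyers: £6; to suppliers: £1.5. (They sum to £7.5.)

Buyers gain £6 per tank; suppliers gain £1.5 per tank.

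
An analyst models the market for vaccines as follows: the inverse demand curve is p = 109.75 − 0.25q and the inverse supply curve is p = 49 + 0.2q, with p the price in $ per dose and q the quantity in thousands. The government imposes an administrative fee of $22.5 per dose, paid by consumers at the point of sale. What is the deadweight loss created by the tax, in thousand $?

Inverting to q(p) form: qd = 439 − 4p; qs = 5p − 245.
Before the tax: set 439 − 4p = 5p − 245 → p* = $76, q* = 135.
With the tax collected from consumers, demand (in seller-price terms) shifts: qd = 439 − 4(p + 22.5).
Solving gives q = 85 with consumers paying $88.5 and sellers receiving $66 (the $22.5 wedge).
Quantity falls by |ΔQ| = |135 − 85| = 50.
DWL = ½ · t · |ΔQ| = ½ · 22.5 · 50 = $562.5.

Deadweight loss = $562.5 thousand.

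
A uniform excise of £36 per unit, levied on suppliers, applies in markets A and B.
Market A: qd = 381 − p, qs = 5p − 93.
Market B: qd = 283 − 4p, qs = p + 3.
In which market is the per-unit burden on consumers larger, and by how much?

Market A: pre-tax p* = £79, q* = 302; post-tax q = 272; per-unit burden on consumers = £30.
Market B: pre-tax p* = £56, q* = 59; post-tax q = 30.2; per-unit burden on consumers = £7.2.
Difference: £30 vs £7.2 → market A is larger by £22.8.

Market A, by £22.8.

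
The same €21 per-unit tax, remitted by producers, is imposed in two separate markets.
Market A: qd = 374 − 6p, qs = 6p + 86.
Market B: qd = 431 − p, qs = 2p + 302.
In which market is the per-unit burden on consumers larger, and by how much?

Market A: pre-tax p* = €24, q* = 230; post-tax q = 167; per-unit burden on consumers = €10.5.
Market B: pre-tax p* = €43, q* = 388; post-tax q = 374; per-unit burden on consumers = €14.
Difference: €10.5 vs €14 → market B is larger by €3.5.

Market B, by €3.5.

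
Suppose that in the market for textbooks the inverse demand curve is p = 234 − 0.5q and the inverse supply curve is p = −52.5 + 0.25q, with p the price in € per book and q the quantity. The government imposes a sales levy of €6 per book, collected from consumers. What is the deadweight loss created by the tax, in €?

Deadweight loss = €24.

Rewrite in direct form: qd = 468 − 2p and qs = 4p + 210.
Without the tax, 468 − 2p = 4p + 210 gives 6p = 258, so p* = €43 and q* = 382.
With the tax collected from consumers, demand (in seller-price terms) shifts: qd = 468 − 2(p + 6).
New equilibrium: consumers pay €47, sellers receive €41, q = 374. (Wedge: pb − ps = 6.)
Quantity falls by |ΔQ| = |382 − 374| = 8.
DWL = ½ · t · |ΔQ| = ½ · 6 · 8 = €24.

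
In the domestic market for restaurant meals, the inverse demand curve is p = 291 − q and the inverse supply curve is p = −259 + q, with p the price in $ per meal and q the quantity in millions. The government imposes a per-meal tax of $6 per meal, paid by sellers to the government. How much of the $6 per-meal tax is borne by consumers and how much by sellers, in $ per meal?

Consumers bear $3 per meal; sellers bear $3 per meal.

Inverting to q(p) form: qd = 291 − p; qs = p + 259.
Without the tax, 291 − p = p + 259 gives 2p = 32, so p* = $16 and q* = 275.
With the tax collected from sellers, supply shifts: qs = (p − 6) + 259.
Solving gives q = 272 with consumers paying $19 and sellers receiving $13 (the $6 wedge).
Burden on consumers: $3; on sellers: $3. (They sum to $6.)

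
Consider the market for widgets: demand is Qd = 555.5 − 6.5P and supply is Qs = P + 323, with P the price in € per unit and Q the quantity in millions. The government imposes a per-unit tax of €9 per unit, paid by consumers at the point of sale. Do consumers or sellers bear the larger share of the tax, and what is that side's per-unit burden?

Sellers bear the larger share: €7.8 per unit.

Before the tax: set 555.5 − 6.5P = P + 323 → P* = €31, Q* = 354.
With the tax collected from consumers, demand (in seller-price terms) shifts: Qd = 555.5 − 6.5(P + 9).
Solving gives Q = 346.2 with consumers paying €32.2 and sellers receiving €23.2 (the €9 wedge).
Per-unit burden: consumers €1.2, sellers €7.8.
Sellers take the larger share because supply is less price-elastic here (demand slope 6.5 vs supply slope 1).
The less price-elastic side of the market bears the larger share of a per-unit tax.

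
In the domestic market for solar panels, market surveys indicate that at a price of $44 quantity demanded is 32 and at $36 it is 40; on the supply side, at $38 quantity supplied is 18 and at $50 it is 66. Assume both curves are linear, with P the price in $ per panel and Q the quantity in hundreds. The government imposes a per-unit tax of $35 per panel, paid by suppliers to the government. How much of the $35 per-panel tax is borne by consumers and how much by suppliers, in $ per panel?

Consumers bear $28 per panel; suppliers bear $7 per panel.

Demand slope: (40 − 32)/(36 − 44) = -1, so Qd = 76 − P.
Supply slope: (66 − 18)/(50 − 38) = 4, so Qs = 4P − 134.
Before the tax: set 76 − P = 4P − 134 → P* = $42, Q* = 34.
With the tax collected from suppliers, supply shifts: Qs = 4(P − 35) − 134.
Solving gives Q = 6 with consumers paying $70 and suppliers receiving $35 (the $35 wedge).
Burden on consumers: $28; on suppliers: $7. (They sum to $35.)
The less price-elastic side of the market bears the larger share of a per-unit tax.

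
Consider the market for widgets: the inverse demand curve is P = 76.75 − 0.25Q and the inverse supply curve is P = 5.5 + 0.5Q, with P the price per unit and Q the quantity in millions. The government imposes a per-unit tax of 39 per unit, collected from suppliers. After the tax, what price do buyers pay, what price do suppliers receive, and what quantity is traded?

Inverting to Q(P) form: Qd = 307 − 4P; Qs = 2P − 11.
Before the tax: set 307 − 4P = 2P − 11 → P* = 53, Q* = 95.
With the tax collected from suppliers, supply shifts: Qs = 2(P − 39) − 11.
Solving gives Q = 43 with buyers paying 66 and suppliers receiving 27 (the 39 wedge).
The less price-elastic side of the market bears the larger share of a per-unit tax.

Buyers pay 66; suppliers receive 27; quantity = 43.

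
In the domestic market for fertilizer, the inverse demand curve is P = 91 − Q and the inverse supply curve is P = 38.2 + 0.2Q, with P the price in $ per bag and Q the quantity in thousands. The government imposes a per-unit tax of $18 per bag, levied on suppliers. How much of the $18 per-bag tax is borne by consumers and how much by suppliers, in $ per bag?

Consumers bear $15 per bag; suppliers bear $3 per bag.

Rewrite in direct form: Qd = 91 − P and Qs = 5P − 191.
Before the tax: set 91 − P = 5P − 191 → P* = $47, Q* = 44.
With the tax collected from suppliers, supply shifts: Qs = 5(P − 18) − 191.
New equilibrium: consumers pay $62, suppliers receive $44, Q = 29. (Wedge: Pb − Ps = 18.)
Burden on consumers: $15; on suppliers: $3. (They sum to $18.)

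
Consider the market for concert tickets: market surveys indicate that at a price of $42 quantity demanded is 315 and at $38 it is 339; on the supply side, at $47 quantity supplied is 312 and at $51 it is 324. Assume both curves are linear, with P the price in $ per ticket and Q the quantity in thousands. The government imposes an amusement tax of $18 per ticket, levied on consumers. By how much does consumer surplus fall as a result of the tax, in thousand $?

Demand slope: (339 − 315)/(38 − 42) = -6, so Qd = 567 − 6P.
Supply slope: (324 − 312)/(51 − 47) = 3, so Qs = 3P + 171.
Without the tax, 567 − 6P = 3P + 171 gives 9P = 396, so P* = $44 and Q* = 303.
With the tax collected from consumers, demand (in seller-price terms) shifts: Qd = 567 − 6(P + 18).
New equilibrium: consumers pay $50, producers receive $32, Q = 267. (Wedge: Pb − Ps = 18.)
ΔCS is the trapezoid between Q = 267 and Q = 303 of height $6: ½ · (303 + 267) · 6 = $1710.

Consumer surplus falls by $1710 thousand.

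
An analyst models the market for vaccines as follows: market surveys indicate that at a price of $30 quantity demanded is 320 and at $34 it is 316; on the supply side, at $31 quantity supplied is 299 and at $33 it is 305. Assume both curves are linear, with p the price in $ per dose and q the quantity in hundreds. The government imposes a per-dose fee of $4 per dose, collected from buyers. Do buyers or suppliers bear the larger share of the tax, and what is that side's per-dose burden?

Demand slope: (316 − 320)/(34 − 30) = -1, so qd = 350 − p.
Supply slope: (305 − 299)/(33 − 31) = 3, so qs = 3p + 206.
Without the tax, 350 − p = 3p + 206 gives 4p = 144, so p* = $36 and q* = 314.
With the tax collected from buyers, demand (in seller-price terms) shifts: qd = 350 − (p + 4).
Solving gives q = 311 with buyers paying $39 and suppliers receiving $35 (the $4 wedge).
Per-dose burden: buyers $3, suppliers $1.
Buyers take the larger share because demand is less price-elastic here (demand slope 1 vs supply slope 3).
The less price-elastic side of the market bears the larger share of a per-unit tax.

Buyers bear the larger share: $3 per dose.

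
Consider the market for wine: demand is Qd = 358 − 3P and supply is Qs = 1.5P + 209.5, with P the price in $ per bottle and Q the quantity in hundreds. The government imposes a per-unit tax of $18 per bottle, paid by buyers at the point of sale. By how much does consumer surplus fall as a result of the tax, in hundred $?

Before the tax: set 358 − 3P = 1.5P + 209.5 → P* = $33, Q* = 259.
With the tax collected from buyers, demand (in seller-price terms) shifts: Qd = 358 − 3(P + 18).
Solving gives Q = 241 with buyers paying $39 and suppliers receiving $21 (the $18 wedge).
ΔCS is the trapezoid between Q = 241 and Q = 259 of height $6: ½ · (259 + 241) · 6 = $1500.

Consumer surplus falls by $1500 hundred.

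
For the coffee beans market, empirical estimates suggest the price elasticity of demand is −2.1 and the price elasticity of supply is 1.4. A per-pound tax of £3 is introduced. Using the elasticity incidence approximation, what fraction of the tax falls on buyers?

Incidence ratio: buyers' share ≈ εs / (εs + |εd|) = 1.4 / (1.4 + 2.1) = 0.4.
Supply is the less elastic side, so buyers bear the smaller share.

Buyers' share ≈ 0.4.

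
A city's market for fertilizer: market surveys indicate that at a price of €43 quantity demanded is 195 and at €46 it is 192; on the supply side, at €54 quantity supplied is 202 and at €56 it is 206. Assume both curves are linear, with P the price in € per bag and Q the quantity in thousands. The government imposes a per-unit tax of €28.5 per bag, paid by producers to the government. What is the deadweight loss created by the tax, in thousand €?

Deadweight loss = €270.75 thousand.

Demand slope: (192 − 195)/(46 − 43) = -1, so Qd = 238 − P.
Supply slope: (206 − 202)/(56 − 54) = 2, so Qs = 2P + 94.
Without the tax, 238 − P = 2P + 94 gives 3P = 144, so P* = €48 and Q* = 190.
With the tax collected from producers, supply shifts: Qs = 2(P − 28.5) + 94.
New equilibrium: buyers pay €67, producers receive €38.5, Q = 171. (Wedge: Pb − Ps = 28.5.)
Quantity falls by |ΔQ| = |190 − 171| = 19.
DWL = ½ · t · |ΔQ| = ½ · 28.5 · 19 = €270.75.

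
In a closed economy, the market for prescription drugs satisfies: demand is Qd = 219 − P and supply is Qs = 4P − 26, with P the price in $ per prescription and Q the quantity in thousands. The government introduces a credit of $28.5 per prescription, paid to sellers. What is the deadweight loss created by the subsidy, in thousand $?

Deadweight loss = $324.9 thousand.

Before the subsidy: set 219 − P = 4P − 26 → P* = $49, Q* = 170.
With a per-unit subsidy paid to sellers, each receives P + 28.5 per unit sold, so supply becomes Qs = 4(P + 28.5) − 26.
New equilibrium: consumers pay $26.2, sellers receive $54.7, Q = 192.8. (Wedge: Pb − Ps = −28.5.)
Quantity rises by |ΔQ| = |170 − 192.8| = 22.8.
DWL = ½ · t · |ΔQ| = ½ · 28.5 · 22.8 = $324.9.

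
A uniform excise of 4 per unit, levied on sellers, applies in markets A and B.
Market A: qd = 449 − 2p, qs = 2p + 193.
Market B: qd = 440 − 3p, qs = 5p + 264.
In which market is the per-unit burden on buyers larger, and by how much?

Market A: pre-tax p* = 64, q* = 321; post-tax q = 317; per-unit burden on buyers = 2.
Market B: pre-tax p* = 22, q* = 374; post-tax q = 366.5; per-unit burden on buyers = 2.5.
Difference: 2 vs 2.5 → market B is larger by 0.5.

Market B, by 0.5.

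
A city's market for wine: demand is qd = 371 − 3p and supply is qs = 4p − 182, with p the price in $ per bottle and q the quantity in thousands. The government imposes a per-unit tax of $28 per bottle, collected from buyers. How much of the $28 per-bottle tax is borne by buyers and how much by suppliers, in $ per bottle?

Without the tax, 371 − 3p = 4p − 182 gives 7p = 553, so p* = $79 and q* = 134.
With the tax collected from buyers, demand (in seller-price terms) shifts: qd = 371 − 3(p + 28).
Solving gives q = 86 with buyers paying $95 and suppliers receiving $67 (the $28 wedge).
Burden on buyers: $16; on suppliers: $12. (They sum to $28.)
The less price-elastic side of the market bears the larger share of a per-unit tax.

Buyers bear $16 per bottle; suppliers bear $12 per bottle.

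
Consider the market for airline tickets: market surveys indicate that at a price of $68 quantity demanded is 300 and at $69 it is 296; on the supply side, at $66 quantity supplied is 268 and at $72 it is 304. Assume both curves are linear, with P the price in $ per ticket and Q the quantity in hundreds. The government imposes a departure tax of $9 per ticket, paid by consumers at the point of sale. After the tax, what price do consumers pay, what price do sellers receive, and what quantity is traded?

Demand slope: (296 − 300)/(69 − 68) = -4, so Qd = 572 − 4P.
Supply slope: (304 − 268)/(72 − 66) = 6, so Qs = 6P − 128.
Before the tax: set 572 − 4P = 6P − 128 → P* = $70, Q* = 292.
With the tax collected from consumers, demand (in seller-price terms) shifts: Qd = 572 − 4(P + 9).
New equilibrium: consumers pay $75.4, sellers receive $66.4, Q = 270.4. (Wedge: Pb − Ps = 9.)
The less price-elastic side of the market bears the larger share of a per-unit tax.

Consumers pay $75.4; sellers receive $66.4; quantity = 270.4.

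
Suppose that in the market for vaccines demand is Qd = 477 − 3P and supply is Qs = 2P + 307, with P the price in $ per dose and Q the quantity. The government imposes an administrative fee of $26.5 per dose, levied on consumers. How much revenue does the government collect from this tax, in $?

Before the tax: set 477 − 3P = 2P + 307 → P* = $34, Q* = 375.
With the tax collected from consumers, demand (in seller-price terms) shifts: Qd = 477 − 3(P + 26.5).
New equilibrium: consumers pay $44.6, producers receive $18.1, Q = 343.2. (Wedge: Pb − Ps = 26.5.)
Revenue = t · Q = 26.5 · 343.2 = $9094.8.

Tax revenue = $9094.8.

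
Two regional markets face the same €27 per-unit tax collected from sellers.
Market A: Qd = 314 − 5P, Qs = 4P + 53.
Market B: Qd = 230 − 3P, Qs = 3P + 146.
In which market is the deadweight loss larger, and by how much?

Market A: pre-tax P* = €29, Q* = 169; post-tax Q = 109; deadweight loss = €810.
Market B: pre-tax P* = €14, Q* = 188; post-tax Q = 147.5; deadweight loss = €546.75.
Difference: €810 vs €546.75 → market A is larger by €263.25.

Market A, by €263.25.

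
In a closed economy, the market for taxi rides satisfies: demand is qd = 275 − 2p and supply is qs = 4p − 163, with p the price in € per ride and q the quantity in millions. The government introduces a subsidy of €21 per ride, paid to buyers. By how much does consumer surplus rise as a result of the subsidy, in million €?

Before the subsidy: set 275 − 2p = 4p − 163 → p* = €73, q* = 129.
With a per-unit subsidy paid to buyers, each effectively pays p − 21, so demand becomes qd = 275 − 2(p − 21).
Solving gives q = 157 with buyers paying €59 and suppliers receiving €80 (the €21 wedge).
ΔCS is the trapezoid between Q = 157 and Q = 129 of height €14: ½ · (129 + 157) · 14 = €2002.

Consumer surplus rises by €2002 million.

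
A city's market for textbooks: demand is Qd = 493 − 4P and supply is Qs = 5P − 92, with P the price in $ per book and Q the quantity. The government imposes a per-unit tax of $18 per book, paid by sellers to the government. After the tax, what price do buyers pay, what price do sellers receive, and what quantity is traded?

Buyers pay $75; sellers receive $57; quantity = 193.

Without the tax, 493 − 4P = 5P − 92 gives 9P = 585, so P* = $65 and Q* = 233.
With the tax collected from sellers, supply shifts: Qs = 5(P − 18) − 92.
Solving gives Q = 193 with buyers paying $75 and sellers receiving $57 (the $18 wedge).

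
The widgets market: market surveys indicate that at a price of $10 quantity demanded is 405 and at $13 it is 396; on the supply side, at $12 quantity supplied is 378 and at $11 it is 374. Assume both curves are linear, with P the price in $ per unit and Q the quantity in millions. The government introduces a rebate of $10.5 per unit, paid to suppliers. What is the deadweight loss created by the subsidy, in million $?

Deadweight loss = $94.5 million.

Demand slope: (396 − 405)/(13 − 10) = -3, so Qd = 435 − 3P.
Supply slope: (374 − 378)/(11 − 12) = 4, so Qs = 4P + 330.
Without the subsidy, 435 − 3P = 4P + 330 gives 7P = 105, so P* = $15 and Q* = 390.
With a per-unit subsidy paid to suppliers, each receives P + 10.5 per unit sold, so supply becomes Qs = 4(P + 10.5) + 330.
Solving gives Q = 408 with consumers paying $9 and suppliers receiving $19.5 (the $10.5 wedge).
Quantity rises by |ΔQ| = |390 − 408| = 18.
DWL = ½ · t · |ΔQ| = ½ · 10.5 · 18 = $94.5.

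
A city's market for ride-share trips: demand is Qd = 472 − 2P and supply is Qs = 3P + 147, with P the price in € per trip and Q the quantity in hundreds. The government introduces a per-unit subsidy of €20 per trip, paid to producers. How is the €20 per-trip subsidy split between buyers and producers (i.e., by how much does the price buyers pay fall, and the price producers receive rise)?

Buyers gain €12 per trip; producers gain €8 per trip.

Before the subsidy: set 472 − 2P = 3P + 147 → P* = €65, Q* = 342.
With a per-unit subsidy paid to producers, each receives P + 20 per unit sold, so supply becomes Qs = 3(P + 20) + 147.
New equilibrium: buyers pay €53, producers receive €73, Q = 366. (Wedge: Pb − Ps = −20.)
Gain to buyers: €12; to producers: €8. (They sum to €20.)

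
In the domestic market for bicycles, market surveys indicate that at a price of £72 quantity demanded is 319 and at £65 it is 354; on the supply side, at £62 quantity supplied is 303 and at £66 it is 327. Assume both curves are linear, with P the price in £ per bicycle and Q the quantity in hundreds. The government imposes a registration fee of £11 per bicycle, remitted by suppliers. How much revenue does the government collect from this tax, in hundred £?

Tax revenue = £3399 hundred.

Demand slope: (354 − 319)/(65 − 72) = -5, so Qd = 679 − 5P.
Supply slope: (327 − 303)/(66 − 62) = 6, so Qs = 6P − 69.
Without the tax, 679 − 5P = 6P − 69 gives 11P = 748, so P* = £68 and Q* = 339.
With the tax collected from suppliers, supply shifts: Qs = 6(P − 11) − 69.
Solving gives Q = 309 with consumers paying £74 and suppliers receiving £63 (the £11 wedge).
Revenue = t · Q = 11 · 309 = £3399.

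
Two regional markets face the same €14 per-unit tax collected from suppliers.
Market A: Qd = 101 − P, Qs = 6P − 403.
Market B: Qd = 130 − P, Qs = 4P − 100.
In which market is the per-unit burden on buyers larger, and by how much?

Market A: pre-tax P* = €72, Q* = 29; post-tax Q = 17; per-unit burden on buyers = €12.
Market B: pre-tax P* = €46, Q* = 84; post-tax Q = 72.8; per-unit burden on buyers = €11.2.
Difference: €12 vs €11.2 → market A is larger by €0.8.

Market A, by €0.8.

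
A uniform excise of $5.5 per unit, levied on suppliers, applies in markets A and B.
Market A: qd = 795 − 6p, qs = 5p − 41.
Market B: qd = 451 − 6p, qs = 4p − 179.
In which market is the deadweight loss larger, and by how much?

Market A: pre-tax p* = $76, q* = 339; post-tax q = 324; deadweight loss = $41.25.
Market B: pre-tax p* = $63, q* = 73; post-tax q = 59.8; deadweight loss = $36.3.
Difference: $41.25 vs $36.3 → market A is larger by $4.95.

Market A, by $4.95.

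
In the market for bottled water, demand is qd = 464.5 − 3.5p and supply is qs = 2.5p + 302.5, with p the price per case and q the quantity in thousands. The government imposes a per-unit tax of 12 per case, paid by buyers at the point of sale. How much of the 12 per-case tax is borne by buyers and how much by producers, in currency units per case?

Before the tax: set 464.5 − 3.5p = 2.5p + 302.5 → p* = 27, q* = 370.
With the tax collected from buyers, demand (in seller-price terms) shifts: qd = 464.5 − 3.5(p + 12).
New equilibrium: buyers pay 32, producers receive 20, q = 352.5. (Wedge: pb − ps = 12.)
Burden on buyers: 5; on producers: 7. (They sum to 12.)

Buyers bear 5 per case; producers bear 7 per case.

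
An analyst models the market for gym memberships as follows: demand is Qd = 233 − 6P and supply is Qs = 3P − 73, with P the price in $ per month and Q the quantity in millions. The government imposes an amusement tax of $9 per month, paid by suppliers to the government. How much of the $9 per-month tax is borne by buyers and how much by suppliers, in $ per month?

Buyers bear $3 per month; suppliers bear $6 per month.

Without the tax, 233 − 6P = 3P − 73 gives 9P = 306, so P* = $34 and Q* = 29.
With the tax collected from suppliers, supply shifts: Qs = 3(P − 9) − 73.
Solving gives Q = 11 with buyers paying $37 and suppliers receiving $28 (the $9 wedge).
Burden on buyers: $3; on suppliers: $6. (They sum to $9.)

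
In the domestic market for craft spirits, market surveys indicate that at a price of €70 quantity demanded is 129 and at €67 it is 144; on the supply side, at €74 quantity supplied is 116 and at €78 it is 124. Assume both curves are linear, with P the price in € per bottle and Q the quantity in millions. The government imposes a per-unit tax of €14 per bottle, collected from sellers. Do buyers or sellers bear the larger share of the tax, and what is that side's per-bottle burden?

Demand slope: (144 − 129)/(67 − 70) = -5, so Qd = 479 − 5P.
Supply slope: (124 − 116)/(78 − 74) = 2, so Qs = 2P − 32.
Without the tax, 479 − 5P = 2P − 32 gives 7P = 511, so P* = €73 and Q* = 114.
With the tax collected from sellers, supply shifts: Qs = 2(P − 14) − 32.
New equilibrium: buyers pay €77, sellers receive €63, Q = 94. (Wedge: Pb − Ps = 14.)
Per-bottle burden: buyers €4, sellers €10.
Sellers take the larger share because supply is less price-elastic here (demand slope 5 vs supply slope 2).

Sellers bear the larger share: €10 per bottle.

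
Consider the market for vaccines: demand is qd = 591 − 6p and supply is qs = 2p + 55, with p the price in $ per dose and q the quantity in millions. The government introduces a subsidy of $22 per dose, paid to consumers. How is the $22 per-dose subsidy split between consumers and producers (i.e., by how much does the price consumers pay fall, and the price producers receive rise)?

Consumers gain $5.5 per dose; producers gain $16.5 per dose.

Without the subsidy, 591 − 6p = 2p + 55 gives 8p = 536, so p* = $67 and q* = 189.
With a per-unit subsidy paid to consumers, each effectively pays p − 22, so demand becomes qd = 591 − 6(p − 22).
Solving gives q = 222 with consumers paying $61.5 and producers receiving $83.5 (the $22 wedge).
Gain to consumers: $5.5; to producers: $16.5. (They sum to $22.)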